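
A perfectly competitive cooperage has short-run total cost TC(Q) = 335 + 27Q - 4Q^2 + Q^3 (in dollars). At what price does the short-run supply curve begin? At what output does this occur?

$23 per unit, at Q = 2

Short-run supply begins at min AVC. From VC = 27Q - 4Q^2 + Q^3, AVC = 27 - 4Q + Q^2.
At the minimum of AVC, MC = AVC. MC = 27 - 8Q + 3Q^2; setting MC = AVC gives 2Q^2 - 4Q = 0, so Q = 2. min AVC = 23.
For P < $23 the firm produces nothing.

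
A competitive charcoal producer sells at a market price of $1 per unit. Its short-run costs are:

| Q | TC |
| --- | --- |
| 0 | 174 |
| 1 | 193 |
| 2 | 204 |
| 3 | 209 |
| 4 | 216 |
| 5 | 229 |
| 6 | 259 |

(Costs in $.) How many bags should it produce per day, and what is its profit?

Tabulate TR − TC: Q=0: -174; Q=1: -192; Q=2: -202; Q=3: -206; Q=4: -212; Q=5: -224; Q=6: -253.
Profit is highest at Q = 0. Equivalently, the lowest AVC in the table is 42/4 ≈ $10.50 at Q = 4, and P = $1 falls below it — price never covers variable cost, so the firm shuts down and loses only its fixed cost.

Q = 0 (shut down); profit = -$174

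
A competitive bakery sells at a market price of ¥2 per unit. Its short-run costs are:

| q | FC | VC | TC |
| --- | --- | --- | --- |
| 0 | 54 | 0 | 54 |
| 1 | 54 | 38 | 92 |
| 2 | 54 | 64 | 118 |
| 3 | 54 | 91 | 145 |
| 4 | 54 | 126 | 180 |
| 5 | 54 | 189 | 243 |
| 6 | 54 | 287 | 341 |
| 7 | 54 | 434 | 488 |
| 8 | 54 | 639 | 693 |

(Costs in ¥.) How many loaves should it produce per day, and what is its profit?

q = 0 (shut down); profit = -¥54

Tabulate TR − TC: q=0: -54; q=1: -90; q=2: -114; q=3: -139; q=4: -172; q=5: -233; q=6: -329; q=7: -474; q=8: -677.
Profit is highest at q = 0. Equivalently, the lowest AVC in the table is 91/3 ≈ ¥30.33 at q = 3, and P = ¥2 falls below it — price never covers variable cost, so the firm shuts down and loses only its fixed cost.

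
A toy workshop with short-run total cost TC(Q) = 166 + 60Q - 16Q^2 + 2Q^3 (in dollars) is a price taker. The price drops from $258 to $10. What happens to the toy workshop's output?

Output falls from 9 to 0 (the firm shuts down)

MC = 60 - 32Q + 6Q^2; the shutdown threshold is min AVC = $28 (at Q = 4).
At P = $258 ≥ min AVC, set P = MC on the rising branch: Q = 9.
At P = $10 < min AVC = $28, price no longer covers variable cost at any output, so the firm shuts down: Q = 0.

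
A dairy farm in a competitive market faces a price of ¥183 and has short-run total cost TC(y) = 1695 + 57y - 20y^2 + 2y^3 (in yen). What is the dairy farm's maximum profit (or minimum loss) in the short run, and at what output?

Profit = -¥399 at y = 9

AVC = 57 - 20y + 2y^2; min AVC = ¥7 at y = 5. Since P = ¥183 ≥ min AVC, the firm produces.
MC = 57 - 40y + 6y^2. Setting P = MC and taking the root on the rising branch gives y* = 9.
TR = 183·9 = 1647. TC = 1695 + 351 = 2046. Profit = 1647 − 2046 = -¥399.
That loss of ¥399 beats the ¥1695 the firm would lose by shutting down; producing recovers ¥1296 of fixed cost.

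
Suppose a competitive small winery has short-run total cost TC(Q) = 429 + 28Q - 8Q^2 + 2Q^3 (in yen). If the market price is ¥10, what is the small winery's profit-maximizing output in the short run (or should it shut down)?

Variable cost is VC = 28Q - 8Q^2 + 2Q^3, so AVC = VC/Q = 28 - 8Q + 2Q^2 and MC = dTC/dQ = 28 - 16Q + 6Q^2.
AVC is minimized where dAVC/dQ = -8 + 4Q = 0, at Q = 2; min AVC = 28 - 8·2 + 2·2^2 = ¥20.
P = ¥10 lies below min AVC = ¥20; no output level covers variable cost.
The firm minimizes its loss by shutting down and losing only its fixed cost of ¥429.

Shut down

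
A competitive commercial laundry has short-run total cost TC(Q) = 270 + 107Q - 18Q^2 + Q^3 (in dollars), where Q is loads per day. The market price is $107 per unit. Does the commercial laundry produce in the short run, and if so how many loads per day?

Produce at Q = 12

Variable cost is VC = 107Q - 18Q^2 + Q^3, so AVC = VC/Q = 107 - 18Q + Q^2 and MC = dTC/dQ = 107 - 36Q + 3Q^2.
AVC hits its minimum where MC = AVC, at Q = 9, giving min AVC = 107 - 18·9 + 9^2 = $26.
Since P = $107 ≥ min AVC = $26, price covers variable cost and the firm should produce.
P = MC gives -36Q + 3Q^2 = 0, with roots 0 and 12. Take the larger (rising MC): Q* = 12.
Check: AVC at Q = 12 is $35 ≤ P, so revenue covers variable cost.
Profit = P·Q − TC = 107·12 − 690 = $594.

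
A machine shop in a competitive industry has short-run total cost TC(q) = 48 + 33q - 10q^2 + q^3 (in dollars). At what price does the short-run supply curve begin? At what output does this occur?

$8 per unit, at q = 5

The shutdown price is the minimum of AVC. VC = 33q - 10q^2 + q^3, so AVC = 33 - 10q + q^2.
dAVC/dq = -10 + 2q = 0 gives q = 5. min AVC = 33 - 10·5 + 5^2 = 8.
So the shutdown price is $8.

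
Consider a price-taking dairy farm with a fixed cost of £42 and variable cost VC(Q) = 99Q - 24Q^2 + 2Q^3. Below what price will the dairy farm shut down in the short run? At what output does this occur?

£27 per unit, at Q = 6

The shutdown price is the minimum of AVC. VC = 99Q - 24Q^2 + 2Q^3, so AVC = 99 - 24Q + 2Q^2.
dAVC/dQ = -24 + 4Q = 0 gives Q = 6. min AVC = 99 - 24·6 + 2·6^2 = 27.
So the shutdown price is £27.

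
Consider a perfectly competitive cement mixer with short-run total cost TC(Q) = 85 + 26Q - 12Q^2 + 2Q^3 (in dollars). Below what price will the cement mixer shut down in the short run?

The shutdown price is the minimum of AVC. VC = 26Q - 12Q^2 + 2Q^3, so AVC = 26 - 12Q + 2Q^2.
dAVC/dQ = -12 + 4Q = 0 gives Q = 3. min AVC = 26 - 12·3 + 2·3^2 = 8.
For P < $8 the firm produces nothing.

$8 per unit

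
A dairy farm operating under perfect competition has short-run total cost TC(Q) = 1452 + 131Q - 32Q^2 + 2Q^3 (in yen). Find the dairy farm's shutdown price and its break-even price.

Shutdown price = min AVC. AVC = 131 - 32Q + 2Q^2, with vertex at Q = 8 and minimum ¥3.
ATC = 1452/Q + 131 - 32Q + 2Q^2. Setting dATC/dQ = −1452/Q^2 − 32 + 4Q = 0 gives Q = 11 (since 4·11^3 − 32·11^2 = 1452).
min ATC = 1452/11 + 131 − 32·11 + 2·11^2 = ¥153. That is the break-even price.
Between these two prices the firm operates at a loss; above ¥153 it earns a profit.

Shutdown price = ¥3; break-even price = ¥153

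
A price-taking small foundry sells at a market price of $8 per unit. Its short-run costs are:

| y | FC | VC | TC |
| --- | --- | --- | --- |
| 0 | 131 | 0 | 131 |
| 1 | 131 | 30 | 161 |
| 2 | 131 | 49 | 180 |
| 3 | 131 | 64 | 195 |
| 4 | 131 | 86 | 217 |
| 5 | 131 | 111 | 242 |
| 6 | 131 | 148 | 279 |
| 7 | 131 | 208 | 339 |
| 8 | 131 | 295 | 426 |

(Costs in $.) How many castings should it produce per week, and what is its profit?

y = 0 (shut down); profit = -$131

Profit at each row (π = 8y − TC): y=0: -131; y=1: -153; y=2: -164; y=3: -171; y=4: -185; y=5: -202; y=6: -231; y=7: -283; y=8: -362.
Profit is highest at y = 0. Equivalently, the lowest AVC in the table is 64/3 ≈ $21.33 at y = 3, and P = $8 falls below it — price never covers variable cost, so the firm shuts down and loses only its fixed cost.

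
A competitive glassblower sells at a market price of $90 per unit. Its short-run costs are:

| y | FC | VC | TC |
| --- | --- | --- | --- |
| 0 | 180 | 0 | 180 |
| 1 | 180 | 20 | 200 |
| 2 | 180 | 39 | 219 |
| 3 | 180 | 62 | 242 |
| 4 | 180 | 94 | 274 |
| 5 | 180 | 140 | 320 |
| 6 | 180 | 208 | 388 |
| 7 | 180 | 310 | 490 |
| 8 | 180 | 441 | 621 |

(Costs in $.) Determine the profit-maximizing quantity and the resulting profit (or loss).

y = 6; profit = $152

Compute π = P·y − TC at each output: y=0: -180; y=1: -110; y=2: -39; y=3: 28; y=4: 86; y=5: 130; y=6: 152; y=7: 140; y=8: 99.
Profit is maximized at y = 6. AVC there is 208/6 = $34.67 ≤ P, so producing beats shutting down (which would give -$180).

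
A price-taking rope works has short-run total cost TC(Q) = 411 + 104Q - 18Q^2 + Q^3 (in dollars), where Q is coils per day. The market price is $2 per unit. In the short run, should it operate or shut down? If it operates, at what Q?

Strip out fixed cost: VC = 104Q - 18Q^2 + Q^3. Then AVC = 104 - 18Q + Q^2 and MC = 104 - 36Q + 3Q^2.
The AVC parabola has its vertex at Q = 18/2 = 9, where AVC = 104 - 18·9 + 9^2 = $23.
With P < min AVC ($2 < $23), every unit sold adds to the loss.
Shutting down limits the loss to fixed cost, $411.

Shut down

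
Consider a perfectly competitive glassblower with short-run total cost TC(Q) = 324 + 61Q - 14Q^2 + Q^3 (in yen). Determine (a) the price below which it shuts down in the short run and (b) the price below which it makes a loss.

Shutdown price = min AVC. AVC = 61 - 14Q + Q^2, with vertex at Q = 7 and minimum ¥12.
ATC = 324/Q + 61 - 14Q + Q^2. Setting dATC/dQ = −324/Q^2 − 14 + 2Q = 0 gives Q = 9 (since 2·9^3 − 14·9^2 = 324).
min ATC = 324/9 + 61 − 14·9 + 9^2 = ¥52. That is the break-even price.
For ¥12 ≤ P < ¥52 the firm produces at a loss; below ¥12 it shuts down.

Shutdown price = ¥12; break-even price = ¥52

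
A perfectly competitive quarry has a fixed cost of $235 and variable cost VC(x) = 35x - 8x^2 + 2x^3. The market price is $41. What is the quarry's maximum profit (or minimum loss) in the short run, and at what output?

AVC = 35 - 8x + 2x^2; min AVC = $27 at x = 2. Since P = $41 ≥ min AVC, the firm produces.
With MC = 35 - 16x + 6x^2, P = MC on the upward-sloping part at x* = 3.
TR = 41·3 = 123. TC = 235 + 87 = 322. Profit = 123 − 322 = -$199.
Shutting down would mean losing the fixed cost of $235, so operating at a loss of $199 is better by $36.

Profit = -$199 at x = 3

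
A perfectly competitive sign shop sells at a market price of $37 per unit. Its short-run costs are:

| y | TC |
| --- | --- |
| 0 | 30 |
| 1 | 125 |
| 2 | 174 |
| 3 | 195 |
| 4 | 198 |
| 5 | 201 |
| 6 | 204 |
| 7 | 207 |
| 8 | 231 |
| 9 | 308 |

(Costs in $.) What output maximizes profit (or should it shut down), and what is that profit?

Tabulate TR − TC: y=0: -30; y=1: -88; y=2: -100; y=3: -84; y=4: -50; y=5: -16; y=6: 18; y=7: 52; y=8: 65; y=9: 25.
Profit is maximized at y = 8. AVC there is 201/8 = $25.12 ≤ P, so producing beats shutting down (which would give -$30).

y = 8; profit = $65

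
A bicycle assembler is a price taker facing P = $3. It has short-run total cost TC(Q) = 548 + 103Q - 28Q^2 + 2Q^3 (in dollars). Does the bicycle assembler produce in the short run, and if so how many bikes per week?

Variable cost is VC = 103Q - 28Q^2 + 2Q^3, so AVC = VC/Q = 103 - 28Q + 2Q^2 and MC = dTC/dQ = 103 - 56Q + 6Q^2.
AVC is minimized where dAVC/dQ = -28 + 4Q = 0, at Q = 7; min AVC = 103 - 28·7 + 2·7^2 = $5.
P = $3 lies below min AVC = $5; no output level covers variable cost.
Best response: produce nothing and absorb the $548 fixed cost.

Shut down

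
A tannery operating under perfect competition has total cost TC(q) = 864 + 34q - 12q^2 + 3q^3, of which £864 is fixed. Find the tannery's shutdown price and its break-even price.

Shutdown price = £22; break-even price = £214

Shutdown price = min AVC. AVC = 34 - 12q + 3q^2, with vertex at q = 2 and minimum £22.
ATC = 864/q + 34 - 12q + 3q^2. Setting dATC/dq = −864/q^2 − 12 + 6q = 0 gives q = 6 (since 6·6^3 − 12·6^2 = 864).
min ATC = 864/6 + 34 − 12·6 + 3·6^2 = £214. That is the break-even price.
Between these two prices the firm operates at a loss; above £214 it earns a profit.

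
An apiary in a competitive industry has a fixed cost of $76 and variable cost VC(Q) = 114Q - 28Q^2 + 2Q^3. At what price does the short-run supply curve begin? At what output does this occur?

The shutdown price is the minimum of AVC. VC = 114Q - 28Q^2 + 2Q^3, so AVC = 114 - 28Q + 2Q^2.
At the minimum of AVC, MC = AVC. MC = 114 - 56Q + 6Q^2; setting MC = AVC gives 4Q^2 - 28Q = 0, so Q = 7. min AVC = 16.
So the shutdown price is $16.

$16 per unit, at Q = 7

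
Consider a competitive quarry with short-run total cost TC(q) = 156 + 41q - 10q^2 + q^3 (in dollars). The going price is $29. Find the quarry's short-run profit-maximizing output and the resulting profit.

Profit = -$84 at q = 6

AVC = 41 - 10q + q^2 has its minimum $16 at q = 5; price $29 clears that bar, so the firm operates.
MC = 41 - 20q + 3q^2. Setting P = MC and taking the root on the rising branch gives q* = 6.
TR = 29·6 = 174. TC = 156 + 102 = 258. Profit = 174 − 258 = -$84.
By producing, the firm covers all variable cost plus $72 of fixed cost; shutting down would lose the full $156.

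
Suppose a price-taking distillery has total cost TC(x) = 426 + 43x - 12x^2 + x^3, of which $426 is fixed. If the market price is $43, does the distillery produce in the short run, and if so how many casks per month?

Variable cost is VC = 43x - 12x^2 + x^3, so AVC = VC/x = 43 - 12x + x^2 and MC = dTC/dx = 43 - 24x + 3x^2.
AVC hits its minimum where MC = AVC, at x = 6, giving min AVC = 43 - 12·6 + 6^2 = $7.
Because $43 ≥ $7, revenue can cover variable cost; the firm operates.
Solving P = MC: -24x + 3x^2 = 0 ⇒ x = 0 or 8. On the upward-sloping branch, x* = 8.
Check: AVC at x = 8 is $11 ≤ P, so revenue covers variable cost.
Profit = P·x − TC = 43·8 − 514 = -$170, a loss, but smaller than the $426 fixed cost the firm would lose by shutting down.

Produce at x = 8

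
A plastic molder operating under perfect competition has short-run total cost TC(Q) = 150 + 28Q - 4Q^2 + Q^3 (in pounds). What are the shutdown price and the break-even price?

Shutdown price = £24; break-even price = £63

AVC = 28 - 4Q + Q^2; minimized at Q = 2, giving min AVC = £24. That is the shutdown price.
ATC = 150/Q + 28 - 4Q + Q^2. Setting dATC/dQ = −150/Q^2 − 4 + 2Q = 0 gives Q = 5 (since 2·5^3 − 4·5^2 = 150).
min ATC = 150/5 + 28 − 4·5 + 5^2 = £63. That is the break-even price.
For £24 ≤ P < £63 the firm produces at a loss; below £24 it shuts down.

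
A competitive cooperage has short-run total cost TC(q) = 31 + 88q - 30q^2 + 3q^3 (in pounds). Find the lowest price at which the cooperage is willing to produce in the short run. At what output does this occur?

£13 per unit, at q = 5

The firm shuts down when price falls below the minimum of average variable cost. AVC = VC/q = 88 - 30q + 3q^2.
dAVC/dq = -30 + 6q = 0 gives q = 5. min AVC = 88 - 30·5 + 3·5^2 = 13.
So the shutdown price is £13.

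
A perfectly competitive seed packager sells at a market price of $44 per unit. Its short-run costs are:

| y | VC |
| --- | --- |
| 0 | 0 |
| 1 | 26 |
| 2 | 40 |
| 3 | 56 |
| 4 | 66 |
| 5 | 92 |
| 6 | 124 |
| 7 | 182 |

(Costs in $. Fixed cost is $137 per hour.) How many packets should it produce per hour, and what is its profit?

Profit at each row (π = 44y − TC): y=0: -137; y=1: -119; y=2: -89; y=3: -61; y=4: -27; y=5: -9; y=6: 3; y=7: -11.
Profit is maximized at y = 6. AVC there is 124/6 = $20.67 ≤ P, so producing beats shutting down (which would give -$137).

y = 6; profit = $3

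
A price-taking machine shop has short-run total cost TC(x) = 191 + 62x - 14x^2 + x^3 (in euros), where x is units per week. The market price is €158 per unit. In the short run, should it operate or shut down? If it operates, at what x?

Variable cost is VC = 62x - 14x^2 + x^3, so AVC = VC/x = 62 - 14x + x^2 and MC = dTC/dx = 62 - 28x + 3x^2.
AVC hits its minimum where MC = AVC, at x = 7, giving min AVC = 62 - 14·7 + 7^2 = €13.
P = €158 exceeds min AVC = €13, so the firm stays open.
Set P = MC: 158 = 62 - 28x + 3x^2 → -96 - 28x + 3x^2 = 0. The roots are x = -8/3 and x = 12; the profit-maximizing output is on the rising part of MC, so x* = 12.
Check: AVC at x = 12 is €38 ≤ P, so revenue covers variable cost.
Profit = P·x − TC = 158·12 − 647 = €1249.

Produce at x = 12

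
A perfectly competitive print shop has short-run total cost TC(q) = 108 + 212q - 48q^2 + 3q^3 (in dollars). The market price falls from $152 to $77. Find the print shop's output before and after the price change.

Output falls from 10 to 9

MC = 212 - 96q + 9q^2; the shutdown threshold is min AVC = $20 (at q = 8).
At P = $152 ≥ min AVC, set P = MC on the rising branch: q = 10.
At P = $77 ≥ min AVC, set P = MC: q = 9. The firm stays open but cuts output.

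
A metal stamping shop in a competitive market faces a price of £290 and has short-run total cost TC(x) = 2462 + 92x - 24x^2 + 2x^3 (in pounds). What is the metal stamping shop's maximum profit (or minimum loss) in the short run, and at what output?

Profit = -£42 at x = 11

AVC = 92 - 24x + 2x^2 has its minimum £20 at x = 6; price £290 clears that bar, so the firm operates.
With MC = 92 - 48x + 6x^2, P = MC on the upward-sloping part at x* = 11.
TR = 290·11 = 3190. TC = 2462 + 770 = 3232. Profit = 3190 − 3232 = -£42.
Shutting down would mean losing the fixed cost of £2462, so operating at a loss of £42 is better by £2420.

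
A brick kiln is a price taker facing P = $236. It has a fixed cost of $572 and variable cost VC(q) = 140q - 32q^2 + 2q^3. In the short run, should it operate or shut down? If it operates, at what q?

Produce at q = 12

Variable cost is VC = 140q - 32q^2 + 2q^3, so AVC = VC/q = 140 - 32q + 2q^2 and MC = dTC/dq = 140 - 64q + 6q^2.
The AVC parabola has its vertex at q = 32/4 = 8, where AVC = 140 - 32·8 + 2·8^2 = $12.
P = $236 exceeds min AVC = $12, so the firm stays open.
Solving P = MC: -96 - 64q + 6q^2 = 0 ⇒ q = -4/3 or 12. On the upward-sloping branch, q* = 12.
Check: AVC at q = 12 is $44 ≤ P, so revenue covers variable cost.
Profit = P·q − TC = 236·12 − 1100 = $1732.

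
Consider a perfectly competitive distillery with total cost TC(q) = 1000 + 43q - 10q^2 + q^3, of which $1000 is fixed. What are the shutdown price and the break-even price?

AVC = 43 - 10q + q^2; minimized at q = 5, giving min AVC = $18. That is the shutdown price.
ATC = 1000/q + 43 - 10q + q^2. Setting dATC/dq = −1000/q^2 − 10 + 2q = 0 gives q = 10 (since 2·10^3 − 10·10^2 = 1000).
min ATC = 1000/10 + 43 − 10·10 + 10^2 = $143. That is the break-even price.
For $18 ≤ P < $143 the firm produces at a loss; below $18 it shuts down.

Shutdown price = $18; break-even price = $143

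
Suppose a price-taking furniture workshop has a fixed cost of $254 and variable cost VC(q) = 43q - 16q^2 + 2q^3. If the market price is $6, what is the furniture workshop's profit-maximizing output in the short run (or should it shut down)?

Variable cost is VC = 43q - 16q^2 + 2q^3, so AVC = VC/q = 43 - 16q + 2q^2 and MC = dTC/dq = 43 - 32q + 6q^2.
AVC hits its minimum where MC = AVC, at q = 4, giving min AVC = 43 - 16·4 + 2·4^2 = $11.
Since P = $6 < min AVC = $11, price fails to cover variable cost at any output.
The firm minimizes its loss by shutting down and losing only its fixed cost of $254.

Shut down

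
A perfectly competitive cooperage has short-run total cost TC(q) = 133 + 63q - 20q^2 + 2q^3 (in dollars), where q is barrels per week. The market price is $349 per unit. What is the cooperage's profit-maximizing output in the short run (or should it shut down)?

Produce at q = 11

From TC, MC = TC'(q) = 63 - 40q + 6q^2 and AVC = VC/q = 63 - 20q + 2q^2.
AVC hits its minimum where MC = AVC, at q = 5, giving min AVC = 63 - 20·5 + 2·5^2 = $13.
Since P = $349 ≥ min AVC = $13, price covers variable cost and the firm should produce.
P = MC gives -286 - 40q + 6q^2 = 0, with roots -13/3 and 11. Take the larger (rising MC): q* = 11.
Check: AVC at q = 11 is $85 ≤ P, so revenue covers variable cost.
Profit = P·q − TC = 349·11 − 1068 = $2771.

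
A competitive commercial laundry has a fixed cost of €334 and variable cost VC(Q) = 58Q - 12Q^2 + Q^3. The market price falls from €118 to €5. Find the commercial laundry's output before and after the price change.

Output falls from 10 to 0 (the firm shuts down)

AVC = 58 - 12Q + Q^2, minimized at Q = 6 where min AVC = €22. MC = 58 - 24Q + 3Q^2.
With P = €118 above the shutdown price, P = MC gives Q = 10.
At P = €5 < min AVC = €22, price no longer covers variable cost at any output, so the firm shuts down: Q = 0.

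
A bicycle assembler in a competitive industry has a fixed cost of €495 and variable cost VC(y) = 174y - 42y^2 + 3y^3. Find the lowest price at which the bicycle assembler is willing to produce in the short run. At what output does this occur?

Short-run supply begins at min AVC. From VC = 174y - 42y^2 + 3y^3, AVC = 174 - 42y + 3y^2.
At the minimum of AVC, MC = AVC. MC = 174 - 84y + 9y^2; setting MC = AVC gives 6y^2 - 42y = 0, so y = 7. min AVC = 27.
So the shutdown price is €27.

€27 per unit, at y = 7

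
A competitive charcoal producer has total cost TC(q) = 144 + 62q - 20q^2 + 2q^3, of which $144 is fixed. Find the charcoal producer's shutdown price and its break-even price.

AVC = 62 - 20q + 2q^2; minimized at q = 5, giving min AVC = $12. That is the shutdown price.
ATC = 144/q + 62 - 20q + 2q^2. Setting dATC/dq = −144/q^2 − 20 + 4q = 0 gives q = 6 (since 4·6^3 − 20·6^2 = 144).
min ATC = 144/6 + 62 − 20·6 + 2·6^2 = $38. That is the break-even price.
Between these two prices the firm operates at a loss; above $38 it earns a profit.

Shutdown price = $12; break-even price = $38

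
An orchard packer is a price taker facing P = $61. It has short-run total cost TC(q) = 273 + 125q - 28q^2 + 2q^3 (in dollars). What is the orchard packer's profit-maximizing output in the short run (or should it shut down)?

Produce at q = 8

From TC, MC = TC'(q) = 125 - 56q + 6q^2 and AVC = VC/q = 125 - 28q + 2q^2.
AVC is minimized where dAVC/dq = -28 + 4q = 0, at q = 7; min AVC = 125 - 28·7 + 2·7^2 = $27.
P = $61 exceeds min AVC = $27, so the firm stays open.
Solving P = MC: 64 - 56q + 6q^2 = 0 ⇒ q = 4/3 or 8. On the upward-sloping branch, q* = 8.
Check: AVC at q = 8 is $29 ≤ P, so revenue covers variable cost.
Profit = P·q − TC = 61·8 − 505 = -$17, a loss, but smaller than the $273 fixed cost the firm would lose by shutting down.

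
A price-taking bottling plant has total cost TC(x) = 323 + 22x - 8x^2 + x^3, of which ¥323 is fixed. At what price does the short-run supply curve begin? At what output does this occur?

¥6 per unit, at x = 4

The shutdown price is the minimum of AVC. VC = 22x - 8x^2 + x^3, so AVC = 22 - 8x + x^2.
At the minimum of AVC, MC = AVC. MC = 22 - 16x + 3x^2; setting MC = AVC gives 2x^2 - 8x = 0, so x = 4. min AVC = 6.
The firm shuts down for any P below ¥6.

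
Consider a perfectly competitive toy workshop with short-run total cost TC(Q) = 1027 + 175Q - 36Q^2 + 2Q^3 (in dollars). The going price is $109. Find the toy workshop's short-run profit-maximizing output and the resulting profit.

AVC = 175 - 36Q + 2Q^2; min AVC = $13 at Q = 9. Since P = $109 ≥ min AVC, the firm produces.
MC = 175 - 72Q + 6Q^2. Setting P = MC and taking the root on the rising branch gives Q* = 11.
TR = 109·11 = 1199. TC = 1027 + 231 = 1258. Profit = 1199 − 1258 = -$59.
That loss of $59 beats the $1027 the firm would lose by shutting down; producing recovers $968 of fixed cost.

Profit = -$59 at Q = 11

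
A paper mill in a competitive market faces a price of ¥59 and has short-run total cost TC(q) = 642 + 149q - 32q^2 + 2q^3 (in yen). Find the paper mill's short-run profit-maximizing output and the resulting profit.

AVC = 149 - 32q + 2q^2 has its minimum ¥21 at q = 8; price ¥59 clears that bar, so the firm operates.
With MC = 149 - 64q + 6q^2, P = MC on the upward-sloping part at q* = 9.
TR = 59·9 = 531. TC = 642 + 207 = 849. Profit = 531 − 849 = -¥318.
Shutting down would mean losing the fixed cost of ¥642, so operating at a loss of ¥318 is better by ¥324.

Profit = -¥318 at q = 9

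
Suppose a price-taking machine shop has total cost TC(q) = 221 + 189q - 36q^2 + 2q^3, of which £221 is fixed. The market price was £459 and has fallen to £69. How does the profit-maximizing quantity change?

MC = 189 - 72q + 6q^2; the shutdown threshold is min AVC = £27 (at q = 9).
At P = £459 ≥ min AVC, set P = MC on the rising branch: q = 15.
At P = £69 ≥ min AVC, set P = MC: q = 10. The firm stays open but cuts output.

Output falls from 15 to 10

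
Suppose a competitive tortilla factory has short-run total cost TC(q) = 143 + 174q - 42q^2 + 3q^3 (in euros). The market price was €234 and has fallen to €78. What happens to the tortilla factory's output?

MC = 174 - 84q + 9q^2; the shutdown threshold is min AVC = €27 (at q = 7).
At P = €234 ≥ min AVC, set P = MC on the rising branch: q = 10.
At P = €78 ≥ min AVC, set P = MC: q = 8. The firm stays open but cuts output.

Output falls from 10 to 8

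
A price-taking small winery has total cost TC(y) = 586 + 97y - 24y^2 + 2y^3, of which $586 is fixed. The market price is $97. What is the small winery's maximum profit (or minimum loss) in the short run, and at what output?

Profit = -$74 at y = 8

AVC = 97 - 24y + 2y^2; min AVC = $25 at y = 6. Since P = $97 ≥ min AVC, the firm produces.
With MC = 97 - 48y + 6y^2, P = MC on the upward-sloping part at y* = 8.
TR = 97·8 = 776. TC = 586 + 264 = 850. Profit = 776 − 850 = -$74.
By producing, the firm covers all variable cost plus $512 of fixed cost; shutting down would lose the full $586.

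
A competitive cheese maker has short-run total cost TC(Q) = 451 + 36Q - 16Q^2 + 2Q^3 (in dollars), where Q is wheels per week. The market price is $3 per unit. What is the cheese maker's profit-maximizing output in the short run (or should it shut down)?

From TC, MC = TC'(Q) = 36 - 32Q + 6Q^2 and AVC = VC/Q = 36 - 16Q + 2Q^2.
AVC is minimized where dAVC/dQ = -16 + 4Q = 0, at Q = 4; min AVC = 36 - 16·4 + 2·4^2 = $4.
Since P = $3 < min AVC = $4, price fails to cover variable cost at any output.
The firm minimizes its loss by shutting down and losing only its fixed cost of $451.

Shut down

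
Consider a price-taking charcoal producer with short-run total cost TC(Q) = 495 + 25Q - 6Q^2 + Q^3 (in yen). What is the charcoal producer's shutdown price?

¥16 per unit

Short-run supply begins at min AVC. From VC = 25Q - 6Q^2 + Q^3, AVC = 25 - 6Q + Q^2.
At the minimum of AVC, MC = AVC. MC = 25 - 12Q + 3Q^2; setting MC = AVC gives 2Q^2 - 6Q = 0, so Q = 3. min AVC = 16.
The firm shuts down for any P below ¥16.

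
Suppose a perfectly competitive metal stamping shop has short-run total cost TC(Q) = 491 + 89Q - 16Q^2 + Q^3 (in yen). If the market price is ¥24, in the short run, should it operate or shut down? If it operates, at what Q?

Shut down

Strip out fixed cost: VC = 89Q - 16Q^2 + Q^3. Then AVC = 89 - 16Q + Q^2 and MC = 89 - 32Q + 3Q^2.
AVC is minimized where dAVC/dQ = -16 + 2Q = 0, at Q = 8; min AVC = 89 - 16·8 + 8^2 = ¥25.
Since P = ¥24 < min AVC = ¥25, price fails to cover variable cost at any output.
Best response: produce nothing and absorb the ¥491 fixed cost.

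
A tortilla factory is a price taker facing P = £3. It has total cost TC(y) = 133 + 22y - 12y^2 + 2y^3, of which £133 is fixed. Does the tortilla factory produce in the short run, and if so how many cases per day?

Shut down

From TC, MC = TC'(y) = 22 - 24y + 6y^2 and AVC = VC/y = 22 - 12y + 2y^2.
AVC is minimized where dAVC/dy = -12 + 4y = 0, at y = 3; min AVC = 22 - 12·3 + 2·3^2 = £4.
With P < min AVC (£3 < £4), every unit sold adds to the loss.
Shutting down limits the loss to fixed cost, £133.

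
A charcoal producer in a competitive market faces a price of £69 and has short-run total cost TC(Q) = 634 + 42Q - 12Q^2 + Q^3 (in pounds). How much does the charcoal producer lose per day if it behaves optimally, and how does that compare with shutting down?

Profit = -£148 at Q = 9

AVC = 42 - 12Q + Q^2 has its minimum £6 at Q = 6; price £69 clears that bar, so the firm operates.
With MC = 42 - 24Q + 3Q^2, P = MC on the upward-sloping part at Q* = 9.
TR = 69·9 = 621. TC = 634 + 135 = 769. Profit = 621 − 769 = -£148.
By producing, the firm covers all variable cost plus £486 of fixed cost; shutting down would lose the full £634.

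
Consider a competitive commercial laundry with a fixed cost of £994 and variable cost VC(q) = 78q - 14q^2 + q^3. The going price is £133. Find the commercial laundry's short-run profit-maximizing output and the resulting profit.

Profit = -£26 at q = 11

AVC = 78 - 14q + q^2 has its minimum £29 at q = 7; price £133 clears that bar, so the firm operates.
With MC = 78 - 28q + 3q^2, P = MC on the upward-sloping part at q* = 11.
TR = 133·11 = 1463. TC = 994 + 495 = 1489. Profit = 1463 − 1489 = -£26.
By producing, the firm covers all variable cost plus £968 of fixed cost; shutting down would lose the full £994.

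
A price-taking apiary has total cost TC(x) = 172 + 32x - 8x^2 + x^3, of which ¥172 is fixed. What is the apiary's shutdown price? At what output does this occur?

¥16 per unit, at x = 4

The shutdown price is the minimum of AVC. VC = 32x - 8x^2 + x^3, so AVC = 32 - 8x + x^2.
At the minimum of AVC, MC = AVC. MC = 32 - 16x + 3x^2; setting MC = AVC gives 2x^2 - 8x = 0, so x = 4. min AVC = 16.
The firm shuts down for any P below ¥16.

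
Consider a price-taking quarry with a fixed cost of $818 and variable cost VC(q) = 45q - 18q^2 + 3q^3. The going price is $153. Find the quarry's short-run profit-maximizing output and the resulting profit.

AVC = 45 - 18q + 3q^2; min AVC = $18 at q = 3. Since P = $153 ≥ min AVC, the firm produces.
MC = 45 - 36q + 9q^2. Setting P = MC and taking the root on the rising branch gives q* = 6.
TR = 153·6 = 918. TC = 818 + 270 = 1088. Profit = 918 − 1088 = -$170.
That loss of $170 beats the $818 the firm would lose by shutting down; producing recovers $648 of fixed cost.

Profit = -$170 at q = 6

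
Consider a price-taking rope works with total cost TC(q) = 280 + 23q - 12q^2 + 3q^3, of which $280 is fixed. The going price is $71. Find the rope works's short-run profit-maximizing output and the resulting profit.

AVC = 23 - 12q + 3q^2; min AVC = $11 at q = 2. Since P = $71 ≥ min AVC, the firm produces.
MC = 23 - 24q + 9q^2. Setting P = MC and taking the root on the rising branch gives q* = 4.
TR = 71·4 = 284. TC = 280 + 92 = 372. Profit = 284 − 372 = -$88.
By producing, the firm covers all variable cost plus $192 of fixed cost; shutting down would lose the full $280.

Profit = -$88 at q = 4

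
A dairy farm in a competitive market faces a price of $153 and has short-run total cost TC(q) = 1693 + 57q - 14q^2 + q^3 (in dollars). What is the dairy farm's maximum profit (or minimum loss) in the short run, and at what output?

AVC = 57 - 14q + q^2; min AVC = $8 at q = 7. Since P = $153 ≥ min AVC, the firm produces.
With MC = 57 - 28q + 3q^2, P = MC on the upward-sloping part at q* = 12.
TR = 153·12 = 1836. TC = 1693 + 396 = 2089. Profit = 1836 − 2089 = -$253.
Shutting down would mean losing the fixed cost of $1693, so operating at a loss of $253 is better by $1440.

Profit = -$253 at q = 12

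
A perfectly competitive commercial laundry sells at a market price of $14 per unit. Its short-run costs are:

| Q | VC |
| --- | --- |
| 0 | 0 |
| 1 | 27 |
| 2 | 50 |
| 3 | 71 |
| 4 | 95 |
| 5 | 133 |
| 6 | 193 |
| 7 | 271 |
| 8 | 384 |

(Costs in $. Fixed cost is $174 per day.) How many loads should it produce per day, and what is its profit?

Tabulate TR − TC: Q=0: -174; Q=1: -187; Q=2: -196; Q=3: -203; Q=4: -213; Q=5: -237; Q=6: -283; Q=7: -347; Q=8: -446.
Profit is highest at Q = 0. Equivalently, the lowest AVC in the table is 71/3 ≈ $23.67 at Q = 3, and P = $14 falls below it — price never covers variable cost, so the firm shuts down and loses only its fixed cost.

Q = 0 (shut down); profit = -$174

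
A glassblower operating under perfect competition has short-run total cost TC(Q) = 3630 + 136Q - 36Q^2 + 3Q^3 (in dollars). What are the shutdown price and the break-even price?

Shutdown price = min AVC. AVC = 136 - 36Q + 3Q^2, with vertex at Q = 6 and minimum $28.
ATC = 3630/Q + 136 - 36Q + 3Q^2. Setting dATC/dQ = −3630/Q^2 − 36 + 6Q = 0 gives Q = 11 (since 6·11^3 − 36·11^2 = 3630).
min ATC = 3630/11 + 136 − 36·11 + 3·11^2 = $433. That is the break-even price.
For $28 ≤ P < $433 the firm produces at a loss; below $28 it shuts down.

Shutdown price = $28; break-even price = $433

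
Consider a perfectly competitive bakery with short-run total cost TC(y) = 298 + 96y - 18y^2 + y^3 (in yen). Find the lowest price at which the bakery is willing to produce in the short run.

¥15 per unit

Short-run supply begins at min AVC. From VC = 96y - 18y^2 + y^3, AVC = 96 - 18y + y^2.
dAVC/dy = -18 + 2y = 0 gives y = 9. min AVC = 96 - 18·9 + 9^2 = 15.
So the shutdown price is ¥15.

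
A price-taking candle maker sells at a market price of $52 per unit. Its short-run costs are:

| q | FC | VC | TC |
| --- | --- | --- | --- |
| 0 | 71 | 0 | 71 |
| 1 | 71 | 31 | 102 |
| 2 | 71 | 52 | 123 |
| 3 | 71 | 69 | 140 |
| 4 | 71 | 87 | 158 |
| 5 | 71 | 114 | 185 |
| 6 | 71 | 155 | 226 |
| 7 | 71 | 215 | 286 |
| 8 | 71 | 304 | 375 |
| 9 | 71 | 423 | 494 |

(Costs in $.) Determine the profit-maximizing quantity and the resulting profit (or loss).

Tabulate TR − TC: q=0: -71; q=1: -50; q=2: -19; q=3: 16; q=4: 50; q=5: 75; q=6: 86; q=7: 78; q=8: 41; q=9: -26.
Profit is maximized at q = 6. AVC there is 155/6 = $25.83 ≤ P, so producing beats shutting down (which would give -$71).

q = 6; profit = $86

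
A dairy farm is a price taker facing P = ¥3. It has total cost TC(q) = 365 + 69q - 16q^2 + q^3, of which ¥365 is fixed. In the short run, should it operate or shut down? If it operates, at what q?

From TC, MC = TC'(q) = 69 - 32q + 3q^2 and AVC = VC/q = 69 - 16q + q^2.
AVC hits its minimum where MC = AVC, at q = 8, giving min AVC = 69 - 16·8 + 8^2 = ¥5.
Since P = ¥3 < min AVC = ¥5, price fails to cover variable cost at any output.
Best response: produce nothing and absorb the ¥365 fixed cost.

Shut down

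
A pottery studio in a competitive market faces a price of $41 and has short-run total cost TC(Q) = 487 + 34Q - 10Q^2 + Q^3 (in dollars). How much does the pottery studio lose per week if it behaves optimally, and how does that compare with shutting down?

AVC = 34 - 10Q + Q^2 has its minimum $9 at Q = 5; price $41 clears that bar, so the firm operates.
MC = 34 - 20Q + 3Q^2. Setting P = MC and taking the root on the rising branch gives Q* = 7.
TR = 41·7 = 287. TC = 487 + 91 = 578. Profit = 287 − 578 = -$291.
That loss of $291 beats the $487 the firm would lose by shutting down; producing recovers $196 of fixed cost.

Profit = -$291 at Q = 7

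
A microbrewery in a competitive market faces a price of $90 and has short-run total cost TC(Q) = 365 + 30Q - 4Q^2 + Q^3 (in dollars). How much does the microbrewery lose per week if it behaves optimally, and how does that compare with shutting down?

AVC = 30 - 4Q + Q^2 has its minimum $26 at Q = 2; price $90 clears that bar, so the firm operates.
With MC = 30 - 8Q + 3Q^2, P = MC on the upward-sloping part at Q* = 6.
TR = 90·6 = 540. TC = 365 + 252 = 617. Profit = 540 − 617 = -$77.
Shutting down would mean losing the fixed cost of $365, so operating at a loss of $77 is better by $288.

Profit = -$77 at Q = 6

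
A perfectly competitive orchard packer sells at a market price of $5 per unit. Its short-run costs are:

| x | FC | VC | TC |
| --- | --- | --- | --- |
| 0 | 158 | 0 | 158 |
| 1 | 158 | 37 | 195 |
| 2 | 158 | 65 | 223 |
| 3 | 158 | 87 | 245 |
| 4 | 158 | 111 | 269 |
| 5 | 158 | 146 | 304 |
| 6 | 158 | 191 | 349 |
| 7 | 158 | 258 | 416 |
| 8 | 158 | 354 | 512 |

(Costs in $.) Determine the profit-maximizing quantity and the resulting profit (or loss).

x = 0 (shut down); profit = -$158

Profit at each row (π = 5x − TC): x=0: -158; x=1: -190; x=2: -213; x=3: -230; x=4: -249; x=5: -279; x=6: -319; x=7: -381; x=8: -472.
Profit is highest at x = 0. Equivalently, the lowest AVC in the table is 111/4 ≈ $27.75 at x = 4, and P = $5 falls below it — price never covers variable cost, so the firm shuts down and loses only its fixed cost.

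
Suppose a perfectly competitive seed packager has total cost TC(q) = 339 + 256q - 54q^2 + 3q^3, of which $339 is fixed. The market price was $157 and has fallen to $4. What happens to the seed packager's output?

MC = 256 - 108q + 9q^2; the shutdown threshold is min AVC = $13 (at q = 9).
At P = $157 ≥ min AVC, set P = MC on the rising branch: q = 11.
At P = $4 < min AVC = $13, price no longer covers variable cost at any output, so the firm shuts down: q = 0.

Output falls from 11 to 0 (the firm shuts down)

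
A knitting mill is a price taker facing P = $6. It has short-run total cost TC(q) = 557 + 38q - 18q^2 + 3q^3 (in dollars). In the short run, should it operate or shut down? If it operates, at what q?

Shut down

Variable cost is VC = 38q - 18q^2 + 3q^3, so AVC = VC/q = 38 - 18q + 3q^2 and MC = dTC/dq = 38 - 36q + 9q^2.
AVC hits its minimum where MC = AVC, at q = 3, giving min AVC = 38 - 18·3 + 3·3^2 = $11.
P = $6 lies below min AVC = $11; no output level covers variable cost.
Best response: produce nothing and absorb the $557 fixed cost.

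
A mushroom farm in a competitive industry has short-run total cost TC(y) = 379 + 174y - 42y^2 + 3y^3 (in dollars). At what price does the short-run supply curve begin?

The shutdown price is the minimum of AVC. VC = 174y - 42y^2 + 3y^3, so AVC = 174 - 42y + 3y^2.
At the minimum of AVC, MC = AVC. MC = 174 - 84y + 9y^2; setting MC = AVC gives 6y^2 - 42y = 0, so y = 7. min AVC = 27.
So the shutdown price is $27.

$27 per unit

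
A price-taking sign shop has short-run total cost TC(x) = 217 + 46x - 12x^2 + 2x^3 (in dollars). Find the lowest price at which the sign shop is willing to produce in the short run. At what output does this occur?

The shutdown price is the minimum of AVC. VC = 46x - 12x^2 + 2x^3, so AVC = 46 - 12x + 2x^2.
dAVC/dx = -12 + 4x = 0 gives x = 3. min AVC = 46 - 12·3 + 2·3^2 = 28.
So the shutdown price is $28.

$28 per unit, at x = 3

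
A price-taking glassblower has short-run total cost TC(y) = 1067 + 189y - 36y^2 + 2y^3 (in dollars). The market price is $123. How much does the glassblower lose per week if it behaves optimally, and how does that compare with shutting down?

Profit = -$99 at y = 11

AVC = 189 - 36y + 2y^2; min AVC = $27 at y = 9. Since P = $123 ≥ min AVC, the firm produces.
With MC = 189 - 72y + 6y^2, P = MC on the upward-sloping part at y* = 11.
TR = 123·11 = 1353. TC = 1067 + 385 = 1452. Profit = 1353 − 1452 = -$99.
That loss of $99 beats the $1067 the firm would lose by shutting down; producing recovers $968 of fixed cost.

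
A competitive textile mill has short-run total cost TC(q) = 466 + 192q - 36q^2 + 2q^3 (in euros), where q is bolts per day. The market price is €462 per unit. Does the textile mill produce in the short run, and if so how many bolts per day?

Produce at q = 15

Variable cost is VC = 192q - 36q^2 + 2q^3, so AVC = VC/q = 192 - 36q + 2q^2 and MC = dTC/dq = 192 - 72q + 6q^2.
The AVC parabola has its vertex at q = 36/4 = 9, where AVC = 192 - 36·9 + 2·9^2 = €30.
P = €462 exceeds min AVC = €30, so the firm stays open.
Set P = MC: 462 = 192 - 72q + 6q^2 → -270 - 72q + 6q^2 = 0. The roots are q = -3 and q = 15; the profit-maximizing output is on the rising part of MC, so q* = 15.
Check: AVC at q = 15 is €102 ≤ P, so revenue covers variable cost.
Profit = P·q − TC = 462·15 − 1996 = €4934.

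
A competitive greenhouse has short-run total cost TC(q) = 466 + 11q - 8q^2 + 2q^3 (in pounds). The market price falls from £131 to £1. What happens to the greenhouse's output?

MC = 11 - 16q + 6q^2; the shutdown threshold is min AVC = £3 (at q = 2).
With P = £131 above the shutdown price, P = MC gives q = 6.
At P = £1 < min AVC = £3, price no longer covers variable cost at any output, so the firm shuts down: q = 0.

Output falls from 6 to 0 (the firm shuts down)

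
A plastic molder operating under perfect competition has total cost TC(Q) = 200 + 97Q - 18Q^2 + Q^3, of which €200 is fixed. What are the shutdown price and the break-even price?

AVC = 97 - 18Q + Q^2; minimized at Q = 9, giving min AVC = €16. That is the shutdown price.
ATC = 200/Q + 97 - 18Q + Q^2. Setting dATC/dQ = −200/Q^2 − 18 + 2Q = 0 gives Q = 10 (since 2·10^3 − 18·10^2 = 200).
min ATC = 200/10 + 97 − 18·10 + 10^2 = €37. That is the break-even price.
Between these two prices the firm operates at a loss; above €37 it earns a profit.

Shutdown price = €16; break-even price = €37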